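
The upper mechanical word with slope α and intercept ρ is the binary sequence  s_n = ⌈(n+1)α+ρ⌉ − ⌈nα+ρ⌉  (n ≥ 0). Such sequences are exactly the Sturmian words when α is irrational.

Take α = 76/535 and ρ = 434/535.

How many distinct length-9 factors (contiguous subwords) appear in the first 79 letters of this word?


t_n = ⌈(n·76+434)/535⌉ for n = 0 … 79:
  n=0…9: ⌈434/535⌉=1 ⌈510/535⌉=1 ⌈586/535⌉=2 ⌈662/535⌉=2 ⌈738/535⌉=2 ⌈814/535⌉=2 ⌈890/535⌉=2 ⌈966/535⌉=2 ⌈1042/535⌉=2 ⌈1118/535⌉=3
  n=10…19: ⌈1194/535⌉=3 ⌈1270/535⌉=3 ⌈1346/535⌉=3 ⌈1422/535⌉=3 ⌈1498/535⌉=3 ⌈1574/535⌉=3 ⌈1650/535⌉=4 ⌈1726/535⌉=4 ⌈1802/535⌉=4 ⌈1878/535⌉=4
  n=20…29: ⌈1954/535⌉=4 ⌈2030/535⌉=4 ⌈2106/535⌉=4 ⌈2182/535⌉=5 ⌈2258/535⌉=5 ⌈2334/535⌉=5 ⌈2410/535⌉=5 ⌈2486/535⌉=5 ⌈2562/535⌉=5 ⌈2638/535⌉=5
  n=30…39: ⌈2714/535⌉=6 ⌈2790/535⌉=6 ⌈2866/535⌉=6 ⌈2942/535⌉=6 ⌈3018/535⌉=6 ⌈3094/535⌉=6 ⌈3170/535⌉=6 ⌈3246/535⌉=7 ⌈3322/535⌉=7 ⌈3398/535⌉=7
  n=40…49: ⌈3474/535⌉=7 ⌈3550/535⌉=7 ⌈3626/535⌉=7 ⌈3702/535⌉=7 ⌈3778/535⌉=8 ⌈3854/535⌉=8 ⌈3930/535⌉=8 ⌈4006/535⌉=8 ⌈4082/535⌉=8 ⌈4158/535⌉=8
  n=50…59: ⌈4234/535⌉=8 ⌈4310/535⌉=9 ⌈4386/535⌉=9 ⌈4462/535⌉=9 ⌈4538/535⌉=9 ⌈4614/535⌉=9 ⌈4690/535⌉=9 ⌈4766/535⌉=9 ⌈4842/535⌉=10 ⌈4918/535⌉=10
  n=60…69: ⌈4994/535⌉=10 ⌈5070/535⌉=10 ⌈5146/535⌉=10 ⌈5222/535⌉=10 ⌈5298/535⌉=10 ⌈5374/535⌉=11 ⌈5450/535⌉=11 ⌈5526/535⌉=11 ⌈5602/535⌉=11 ⌈5678/535⌉=11
  n=70…79: ⌈5754/535⌉=11 ⌈5830/535⌉=11 ⌈5906/535⌉=12 ⌈5982/535⌉=12 ⌈6058/535⌉=12 ⌈6134/535⌉=12 ⌈6210/535⌉=12 ⌈6286/535⌉=12 ⌈6362/535⌉=12 ⌈6438/535⌉=13
s_n = t_(n+1) − t_n for n = 0 … 78 gives
prefix = 0100000010000001000000100000010000001000000100000010000001000000100000010000001
slide a length-9 window over [0..8] … [70..78] (71 windows); first occurrence of each distinct factor:
  [  0..  8] 010000001
  [  1..  9] 100000010
  [  2.. 10] 000000100
  [  3.. 11] 000001000
  [  4.. 12] 000010000
  [  5.. 13] 000100000
  [  6.. 14] 001000000
  (the other 64 windows repeat one of these)
distinct factors: {000000100, 000001000, 000010000, 000100000, 001000000, 010000001, 100000010}
count = 7  (Sturmian bound for length 9 is 10)

7


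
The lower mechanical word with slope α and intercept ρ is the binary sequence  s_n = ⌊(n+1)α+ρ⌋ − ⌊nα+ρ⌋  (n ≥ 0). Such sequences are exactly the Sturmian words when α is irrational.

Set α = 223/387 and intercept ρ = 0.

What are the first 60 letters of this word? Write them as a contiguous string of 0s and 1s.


010101101010110101011010101101011010101101010110101011010101

n=0: ⌊(1·223)/387⌋ − ⌊(0·223)/387⌋ = ⌊223/387⌋ − ⌊0/387⌋ = 0 − 0 = 0
n=1: ⌊(2·223)/387⌋ − ⌊(1·223)/387⌋ = ⌊446/387⌋ − ⌊223/387⌋ = 1 − 0 = 1
n=2: ⌊(3·223)/387⌋ − ⌊(2·223)/387⌋ = ⌊669/387⌋ − ⌊446/387⌋ = 1 − 1 = 0
n=3: ⌊(4·223)/387⌋ − ⌊(3·223)/387⌋ = ⌊892/387⌋ − ⌊669/387⌋ = 2 − 1 = 1
n=4: ⌊(5·223)/387⌋ − ⌊(4·223)/387⌋ = ⌊1115/387⌋ − ⌊892/387⌋ = 2 − 2 = 0
n=5: ⌊(6·223)/387⌋ − ⌊(5·223)/387⌋ = ⌊1338/387⌋ − ⌊1115/387⌋ = 3 − 2 = 1
n=6: ⌊(7·223)/387⌋ − ⌊(6·223)/387⌋ = ⌊1561/387⌋ − ⌊1338/387⌋ = 4 − 3 = 1
n=7: ⌊(8·223)/387⌋ − ⌊(7·223)/387⌋ = ⌊1784/387⌋ − ⌊1561/387⌋ = 4 − 4 = 0
n=8: ⌊(9·223)/387⌋ − ⌊(8·223)/387⌋ = ⌊2007/387⌋ − ⌊1784/387⌋ = 5 − 4 = 1
n=9: ⌊(10·223)/387⌋ − ⌊(9·223)/387⌋ = ⌊2230/387⌋ − ⌊2007/387⌋ = 5 − 5 = 0
n=10: ⌊(11·223)/387⌋ − ⌊(10·223)/387⌋ = ⌊2453/387⌋ − ⌊2230/387⌋ = 6 − 5 = 1
n=11: ⌊(12·223)/387⌋ − ⌊(11·223)/387⌋ = ⌊2676/387⌋ − ⌊2453/387⌋ = 6 − 6 = 0
n=12: ⌊(13·223)/387⌋ − ⌊(12·223)/387⌋ = ⌊2899/387⌋ − ⌊2676/387⌋ = 7 − 6 = 1
n=13: ⌊(14·223)/387⌋ − ⌊(13·223)/387⌋ = ⌊3122/387⌋ − ⌊2899/387⌋ = 8 − 7 = 1
n=14: ⌊(15·223)/387⌋ − ⌊(14·223)/387⌋ = ⌊3345/387⌋ − ⌊3122/387⌋ = 8 − 8 = 0
n=15: ⌊(16·223)/387⌋ − ⌊(15·223)/387⌋ = ⌊3568/387⌋ − ⌊3345/387⌋ = 9 − 8 = 1
n=16: ⌊(17·223)/387⌋ − ⌊(16·223)/387⌋ = ⌊3791/387⌋ − ⌊3568/387⌋ = 9 − 9 = 0
n=17: ⌊(18·223)/387⌋ − ⌊(17·223)/387⌋ = ⌊4014/387⌋ − ⌊3791/387⌋ = 10 − 9 = 1
n=18: ⌊(19·223)/387⌋ − ⌊(18·223)/387⌋ = ⌊4237/387⌋ − ⌊4014/387⌋ = 10 − 10 = 0
n=19: ⌊(20·223)/387⌋ − ⌊(19·223)/387⌋ = ⌊4460/387⌋ − ⌊4237/387⌋ = 11 − 10 = 1
n=20: ⌊(21·223)/387⌋ − ⌊(20·223)/387⌋ = ⌊4683/387⌋ − ⌊4460/387⌋ = 12 − 11 = 1
n=21: ⌊(22·223)/387⌋ − ⌊(21·223)/387⌋ = ⌊4906/387⌋ − ⌊4683/387⌋ = 12 − 12 = 0
n=22: ⌊(23·223)/387⌋ − ⌊(22·223)/387⌋ = ⌊5129/387⌋ − ⌊4906/387⌋ = 13 − 12 = 1
n=23: ⌊(24·223)/387⌋ − ⌊(23·223)/387⌋ = ⌊5352/387⌋ − ⌊5129/387⌋ = 13 − 13 = 0
n=24: ⌊(25·223)/387⌋ − ⌊(24·223)/387⌋ = ⌊5575/387⌋ − ⌊5352/387⌋ = 14 − 13 = 1
n=25: ⌊(26·223)/387⌋ − ⌊(25·223)/387⌋ = ⌊5798/387⌋ − ⌊5575/387⌋ = 14 − 14 = 0
n=26: ⌊(27·223)/387⌋ − ⌊(26·223)/387⌋ = ⌊6021/387⌋ − ⌊5798/387⌋ = 15 − 14 = 1
n=27: ⌊(28·223)/387⌋ − ⌊(27·223)/387⌋ = ⌊6244/387⌋ − ⌊6021/387⌋ = 16 − 15 = 1
n=28: ⌊(29·223)/387⌋ − ⌊(28·223)/387⌋ = ⌊6467/387⌋ − ⌊6244/387⌋ = 16 − 16 = 0
n=29: ⌊(30·223)/387⌋ − ⌊(29·223)/387⌋ = ⌊6690/387⌋ − ⌊6467/387⌋ = 17 − 16 = 1
n=30: ⌊(31·223)/387⌋ − ⌊(30·223)/387⌋ = ⌊6913/387⌋ − ⌊6690/387⌋ = 17 − 17 = 0
n=31: ⌊(32·223)/387⌋ − ⌊(31·223)/387⌋ = ⌊7136/387⌋ − ⌊6913/387⌋ = 18 − 17 = 1
n=32: ⌊(33·223)/387⌋ − ⌊(32·223)/387⌋ = ⌊7359/387⌋ − ⌊7136/387⌋ = 19 − 18 = 1
n=33: ⌊(34·223)/387⌋ − ⌊(33·223)/387⌋ = ⌊7582/387⌋ − ⌊7359/387⌋ = 19 − 19 = 0
n=34: ⌊(35·223)/387⌋ − ⌊(34·223)/387⌋ = ⌊7805/387⌋ − ⌊7582/387⌋ = 20 − 19 = 1
n=35: ⌊(36·223)/387⌋ − ⌊(35·223)/387⌋ = ⌊8028/387⌋ − ⌊7805/387⌋ = 20 − 20 = 0
n=36: ⌊(37·223)/387⌋ − ⌊(36·223)/387⌋ = ⌊8251/387⌋ − ⌊8028/387⌋ = 21 − 20 = 1
n=37: ⌊(38·223)/387⌋ − ⌊(37·223)/387⌋ = ⌊8474/387⌋ − ⌊8251/387⌋ = 21 − 21 = 0
n=38: ⌊(39·223)/387⌋ − ⌊(38·223)/387⌋ = ⌊8697/387⌋ − ⌊8474/387⌋ = 22 − 21 = 1
n=39: ⌊(40·223)/387⌋ − ⌊(39·223)/387⌋ = ⌊8920/387⌋ − ⌊8697/387⌋ = 23 − 22 = 1
n=40: ⌊(41·223)/387⌋ − ⌊(40·223)/387⌋ = ⌊9143/387⌋ − ⌊8920/387⌋ = 23 − 23 = 0
n=41: ⌊(42·223)/387⌋ − ⌊(41·223)/387⌋ = ⌊9366/387⌋ − ⌊9143/387⌋ = 24 − 23 = 1
n=42: ⌊(43·223)/387⌋ − ⌊(42·223)/387⌋ = ⌊9589/387⌋ − ⌊9366/387⌋ = 24 − 24 = 0
n=43: ⌊(44·223)/387⌋ − ⌊(43·223)/387⌋ = ⌊9812/387⌋ − ⌊9589/387⌋ = 25 − 24 = 1
n=44: ⌊(45·223)/387⌋ − ⌊(44·223)/387⌋ = ⌊10035/387⌋ − ⌊9812/387⌋ = 25 − 25 = 0
n=45: ⌊(46·223)/387⌋ − ⌊(45·223)/387⌋ = ⌊10258/387⌋ − ⌊10035/387⌋ = 26 − 25 = 1
n=46: ⌊(47·223)/387⌋ − ⌊(46·223)/387⌋ = ⌊10481/387⌋ − ⌊10258/387⌋ = 27 − 26 = 1
n=47: ⌊(48·223)/387⌋ − ⌊(47·223)/387⌋ = ⌊10704/387⌋ − ⌊10481/387⌋ = 27 − 27 = 0
n=48: ⌊(49·223)/387⌋ − ⌊(48·223)/387⌋ = ⌊10927/387⌋ − ⌊10704/387⌋ = 28 − 27 = 1
n=49: ⌊(50·223)/387⌋ − ⌊(49·223)/387⌋ = ⌊11150/387⌋ − ⌊10927/387⌋ = 28 − 28 = 0
n=50: ⌊(51·223)/387⌋ − ⌊(50·223)/387⌋ = ⌊11373/387⌋ − ⌊11150/387⌋ = 29 − 28 = 1
n=51: ⌊(52·223)/387⌋ − ⌊(51·223)/387⌋ = ⌊11596/387⌋ − ⌊11373/387⌋ = 29 − 29 = 0
n=52: ⌊(53·223)/387⌋ − ⌊(52·223)/387⌋ = ⌊11819/387⌋ − ⌊11596/387⌋ = 30 − 29 = 1
n=53: ⌊(54·223)/387⌋ − ⌊(53·223)/387⌋ = ⌊12042/387⌋ − ⌊11819/387⌋ = 31 − 30 = 1
n=54: ⌊(55·223)/387⌋ − ⌊(54·223)/387⌋ = ⌊12265/387⌋ − ⌊12042/387⌋ = 31 − 31 = 0
n=55: ⌊(56·223)/387⌋ − ⌊(55·223)/387⌋ = ⌊12488/387⌋ − ⌊12265/387⌋ = 32 − 31 = 1
n=56: ⌊(57·223)/387⌋ − ⌊(56·223)/387⌋ = ⌊12711/387⌋ − ⌊12488/387⌋ = 32 − 32 = 0
n=57: ⌊(58·223)/387⌋ − ⌊(57·223)/387⌋ = ⌊12934/387⌋ − ⌊12711/387⌋ = 33 − 32 = 1
n=58: ⌊(59·223)/387⌋ − ⌊(58·223)/387⌋ = ⌊13157/387⌋ − ⌊12934/387⌋ = 33 − 33 = 0
n=59: ⌊(60·223)/387⌋ − ⌊(59·223)/387⌋ = ⌊13380/387⌋ − ⌊13157/387⌋ = 34 − 33 = 1


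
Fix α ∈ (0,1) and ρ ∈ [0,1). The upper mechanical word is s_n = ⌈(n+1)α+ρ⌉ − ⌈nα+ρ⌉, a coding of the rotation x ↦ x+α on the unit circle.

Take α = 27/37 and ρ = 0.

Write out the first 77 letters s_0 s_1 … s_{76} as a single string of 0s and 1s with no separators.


n=0: ⌈(1·27)/37⌉ − ⌈(0·27)/37⌉ = ⌈27/37⌉ − ⌈0/37⌉ = 1 − 0 = 1
n=1: ⌈(2·27)/37⌉ − ⌈(1·27)/37⌉ = ⌈54/37⌉ − ⌈27/37⌉ = 2 − 1 = 1
n=2: ⌈(3·27)/37⌉ − ⌈(2·27)/37⌉ = ⌈81/37⌉ − ⌈54/37⌉ = 3 − 2 = 1
n=3: ⌈(4·27)/37⌉ − ⌈(3·27)/37⌉ = ⌈108/37⌉ − ⌈81/37⌉ = 3 − 3 = 0
n=4: ⌈(5·27)/37⌉ − ⌈(4·27)/37⌉ = ⌈135/37⌉ − ⌈108/37⌉ = 4 − 3 = 1
n=5: ⌈(6·27)/37⌉ − ⌈(5·27)/37⌉ = ⌈162/37⌉ − ⌈135/37⌉ = 5 − 4 = 1
n=6: ⌈(7·27)/37⌉ − ⌈(6·27)/37⌉ = ⌈189/37⌉ − ⌈162/37⌉ = 6 − 5 = 1
n=7: ⌈(8·27)/37⌉ − ⌈(7·27)/37⌉ = ⌈216/37⌉ − ⌈189/37⌉ = 6 − 6 = 0
n=8: ⌈(9·27)/37⌉ − ⌈(8·27)/37⌉ = ⌈243/37⌉ − ⌈216/37⌉ = 7 − 6 = 1
n=9: ⌈(10·27)/37⌉ − ⌈(9·27)/37⌉ = ⌈270/37⌉ − ⌈243/37⌉ = 8 − 7 = 1
n=10: ⌈(11·27)/37⌉ − ⌈(10·27)/37⌉ = ⌈297/37⌉ − ⌈270/37⌉ = 9 − 8 = 1
n=11: ⌈(12·27)/37⌉ − ⌈(11·27)/37⌉ = ⌈324/37⌉ − ⌈297/37⌉ = 9 − 9 = 0
n=12: ⌈(13·27)/37⌉ − ⌈(12·27)/37⌉ = ⌈351/37⌉ − ⌈324/37⌉ = 10 − 9 = 1
n=13: ⌈(14·27)/37⌉ − ⌈(13·27)/37⌉ = ⌈378/37⌉ − ⌈351/37⌉ = 11 − 10 = 1
n=14: ⌈(15·27)/37⌉ − ⌈(14·27)/37⌉ = ⌈405/37⌉ − ⌈378/37⌉ = 11 − 11 = 0
n=15: ⌈(16·27)/37⌉ − ⌈(15·27)/37⌉ = ⌈432/37⌉ − ⌈405/37⌉ = 12 − 11 = 1
n=16: ⌈(17·27)/37⌉ − ⌈(16·27)/37⌉ = ⌈459/37⌉ − ⌈432/37⌉ = 13 − 12 = 1
n=17: ⌈(18·27)/37⌉ − ⌈(17·27)/37⌉ = ⌈486/37⌉ − ⌈459/37⌉ = 14 − 13 = 1
n=18: ⌈(19·27)/37⌉ − ⌈(18·27)/37⌉ = ⌈513/37⌉ − ⌈486/37⌉ = 14 − 14 = 0
n=19: ⌈(20·27)/37⌉ − ⌈(19·27)/37⌉ = ⌈540/37⌉ − ⌈513/37⌉ = 15 − 14 = 1
n=20: ⌈(21·27)/37⌉ − ⌈(20·27)/37⌉ = ⌈567/37⌉ − ⌈540/37⌉ = 16 − 15 = 1
n=21: ⌈(22·27)/37⌉ − ⌈(21·27)/37⌉ = ⌈594/37⌉ − ⌈567/37⌉ = 17 − 16 = 1
n=22: ⌈(23·27)/37⌉ − ⌈(22·27)/37⌉ = ⌈621/37⌉ − ⌈594/37⌉ = 17 − 17 = 0
n=23: ⌈(24·27)/37⌉ − ⌈(23·27)/37⌉ = ⌈648/37⌉ − ⌈621/37⌉ = 18 − 17 = 1
n=24: ⌈(25·27)/37⌉ − ⌈(24·27)/37⌉ = ⌈675/37⌉ − ⌈648/37⌉ = 19 − 18 = 1
n=25: ⌈(26·27)/37⌉ − ⌈(25·27)/37⌉ = ⌈702/37⌉ − ⌈675/37⌉ = 19 − 19 = 0
n=26: ⌈(27·27)/37⌉ − ⌈(26·27)/37⌉ = ⌈729/37⌉ − ⌈702/37⌉ = 20 − 19 = 1
n=27: ⌈(28·27)/37⌉ − ⌈(27·27)/37⌉ = ⌈756/37⌉ − ⌈729/37⌉ = 21 − 20 = 1
n=28: ⌈(29·27)/37⌉ − ⌈(28·27)/37⌉ = ⌈783/37⌉ − ⌈756/37⌉ = 22 − 21 = 1
n=29: ⌈(30·27)/37⌉ − ⌈(29·27)/37⌉ = ⌈810/37⌉ − ⌈783/37⌉ = 22 − 22 = 0
n=30: ⌈(31·27)/37⌉ − ⌈(30·27)/37⌉ = ⌈837/37⌉ − ⌈810/37⌉ = 23 − 22 = 1
n=31: ⌈(32·27)/37⌉ − ⌈(31·27)/37⌉ = ⌈864/37⌉ − ⌈837/37⌉ = 24 − 23 = 1
n=32: ⌈(33·27)/37⌉ − ⌈(32·27)/37⌉ = ⌈891/37⌉ − ⌈864/37⌉ = 25 − 24 = 1
n=33: ⌈(34·27)/37⌉ − ⌈(33·27)/37⌉ = ⌈918/37⌉ − ⌈891/37⌉ = 25 − 25 = 0
n=34: ⌈(35·27)/37⌉ − ⌈(34·27)/37⌉ = ⌈945/37⌉ − ⌈918/37⌉ = 26 − 25 = 1
n=35: ⌈(36·27)/37⌉ − ⌈(35·27)/37⌉ = ⌈972/37⌉ − ⌈945/37⌉ = 27 − 26 = 1
n=36: ⌈(37·27)/37⌉ − ⌈(36·27)/37⌉ = ⌈999/37⌉ − ⌈972/37⌉ = 27 − 27 = 0
n=37: ⌈(38·27)/37⌉ − ⌈(37·27)/37⌉ = ⌈1026/37⌉ − ⌈999/37⌉ = 28 − 27 = 1
n=38: ⌈(39·27)/37⌉ − ⌈(38·27)/37⌉ = ⌈1053/37⌉ − ⌈1026/37⌉ = 29 − 28 = 1
n=39: ⌈(40·27)/37⌉ − ⌈(39·27)/37⌉ = ⌈1080/37⌉ − ⌈1053/37⌉ = 30 − 29 = 1
n=40: ⌈(41·27)/37⌉ − ⌈(40·27)/37⌉ = ⌈1107/37⌉ − ⌈1080/37⌉ = 30 − 30 = 0
n=41: ⌈(42·27)/37⌉ − ⌈(41·27)/37⌉ = ⌈1134/37⌉ − ⌈1107/37⌉ = 31 − 30 = 1
n=42: ⌈(43·27)/37⌉ − ⌈(42·27)/37⌉ = ⌈1161/37⌉ − ⌈1134/37⌉ = 32 − 31 = 1
n=43: ⌈(44·27)/37⌉ − ⌈(43·27)/37⌉ = ⌈1188/37⌉ − ⌈1161/37⌉ = 33 − 32 = 1
n=44: ⌈(45·27)/37⌉ − ⌈(44·27)/37⌉ = ⌈1215/37⌉ − ⌈1188/37⌉ = 33 − 33 = 0
n=45: ⌈(46·27)/37⌉ − ⌈(45·27)/37⌉ = ⌈1242/37⌉ − ⌈1215/37⌉ = 34 − 33 = 1
n=46: ⌈(47·27)/37⌉ − ⌈(46·27)/37⌉ = ⌈1269/37⌉ − ⌈1242/37⌉ = 35 − 34 = 1
n=47: ⌈(48·27)/37⌉ − ⌈(47·27)/37⌉ = ⌈1296/37⌉ − ⌈1269/37⌉ = 36 − 35 = 1
n=48: ⌈(49·27)/37⌉ − ⌈(48·27)/37⌉ = ⌈1323/37⌉ − ⌈1296/37⌉ = 36 − 36 = 0
n=49: ⌈(50·27)/37⌉ − ⌈(49·27)/37⌉ = ⌈1350/37⌉ − ⌈1323/37⌉ = 37 − 36 = 1
n=50: ⌈(51·27)/37⌉ − ⌈(50·27)/37⌉ = ⌈1377/37⌉ − ⌈1350/37⌉ = 38 − 37 = 1
n=51: ⌈(52·27)/37⌉ − ⌈(51·27)/37⌉ = ⌈1404/37⌉ − ⌈1377/37⌉ = 38 − 38 = 0
n=52: ⌈(53·27)/37⌉ − ⌈(52·27)/37⌉ = ⌈1431/37⌉ − ⌈1404/37⌉ = 39 − 38 = 1
n=53: ⌈(54·27)/37⌉ − ⌈(53·27)/37⌉ = ⌈1458/37⌉ − ⌈1431/37⌉ = 40 − 39 = 1
n=54: ⌈(55·27)/37⌉ − ⌈(54·27)/37⌉ = ⌈1485/37⌉ − ⌈1458/37⌉ = 41 − 40 = 1
n=55: ⌈(56·27)/37⌉ − ⌈(55·27)/37⌉ = ⌈1512/37⌉ − ⌈1485/37⌉ = 41 − 41 = 0
n=56: ⌈(57·27)/37⌉ − ⌈(56·27)/37⌉ = ⌈1539/37⌉ − ⌈1512/37⌉ = 42 − 41 = 1
n=57: ⌈(58·27)/37⌉ − ⌈(57·27)/37⌉ = ⌈1566/37⌉ − ⌈1539/37⌉ = 43 − 42 = 1
n=58: ⌈(59·27)/37⌉ − ⌈(58·27)/37⌉ = ⌈1593/37⌉ − ⌈1566/37⌉ = 44 − 43 = 1
n=59: ⌈(60·27)/37⌉ − ⌈(59·27)/37⌉ = ⌈1620/37⌉ − ⌈1593/37⌉ = 44 − 44 = 0
n=60: ⌈(61·27)/37⌉ − ⌈(60·27)/37⌉ = ⌈1647/37⌉ − ⌈1620/37⌉ = 45 − 44 = 1
n=61: ⌈(62·27)/37⌉ − ⌈(61·27)/37⌉ = ⌈1674/37⌉ − ⌈1647/37⌉ = 46 − 45 = 1
n=62: ⌈(63·27)/37⌉ − ⌈(62·27)/37⌉ = ⌈1701/37⌉ − ⌈1674/37⌉ = 46 − 46 = 0
n=63: ⌈(64·27)/37⌉ − ⌈(63·27)/37⌉ = ⌈1728/37⌉ − ⌈1701/37⌉ = 47 − 46 = 1
n=64: ⌈(65·27)/37⌉ − ⌈(64·27)/37⌉ = ⌈1755/37⌉ − ⌈1728/37⌉ = 48 − 47 = 1
n=65: ⌈(66·27)/37⌉ − ⌈(65·27)/37⌉ = ⌈1782/37⌉ − ⌈1755/37⌉ = 49 − 48 = 1
n=66: ⌈(67·27)/37⌉ − ⌈(66·27)/37⌉ = ⌈1809/37⌉ − ⌈1782/37⌉ = 49 − 49 = 0
n=67: ⌈(68·27)/37⌉ − ⌈(67·27)/37⌉ = ⌈1836/37⌉ − ⌈1809/37⌉ = 50 − 49 = 1
n=68: ⌈(69·27)/37⌉ − ⌈(68·27)/37⌉ = ⌈1863/37⌉ − ⌈1836/37⌉ = 51 − 50 = 1
n=69: ⌈(70·27)/37⌉ − ⌈(69·27)/37⌉ = ⌈1890/37⌉ − ⌈1863/37⌉ = 52 − 51 = 1
n=70: ⌈(71·27)/37⌉ − ⌈(70·27)/37⌉ = ⌈1917/37⌉ − ⌈1890/37⌉ = 52 − 52 = 0
n=71: ⌈(72·27)/37⌉ − ⌈(71·27)/37⌉ = ⌈1944/37⌉ − ⌈1917/37⌉ = 53 − 52 = 1
n=72: ⌈(73·27)/37⌉ − ⌈(72·27)/37⌉ = ⌈1971/37⌉ − ⌈1944/37⌉ = 54 − 53 = 1
n=73: ⌈(74·27)/37⌉ − ⌈(73·27)/37⌉ = ⌈1998/37⌉ − ⌈1971/37⌉ = 54 − 54 = 0
n=74: ⌈(75·27)/37⌉ − ⌈(74·27)/37⌉ = ⌈2025/37⌉ − ⌈1998/37⌉ = 55 − 54 = 1
n=75: ⌈(76·27)/37⌉ − ⌈(75·27)/37⌉ = ⌈2052/37⌉ − ⌈2025/37⌉ = 56 − 55 = 1
n=76: ⌈(77·27)/37⌉ − ⌈(76·27)/37⌉ = ⌈2079/37⌉ − ⌈2052/37⌉ = 57 − 56 = 1

11101110111011011101110110111011101101110111011101101110111011011101110110111


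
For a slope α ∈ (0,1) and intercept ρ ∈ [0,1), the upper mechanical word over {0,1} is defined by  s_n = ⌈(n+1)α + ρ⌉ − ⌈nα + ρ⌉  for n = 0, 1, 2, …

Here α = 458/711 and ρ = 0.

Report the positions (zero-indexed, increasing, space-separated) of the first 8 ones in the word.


0 1 3 4 6 7 9 10

n=0: ⌈458/711⌉−⌈0/711⌉ = 1−0 = 1  ← one
n=1: ⌈916/711⌉−⌈458/711⌉ = 2−1 = 1  ← one
n=2: ⌈1374/711⌉−⌈916/711⌉ = 2−2 = 0
n=3: ⌈1832/711⌉−⌈1374/711⌉ = 3−2 = 1  ← one
n=4: ⌈2290/711⌉−⌈1832/711⌉ = 4−3 = 1  ← one
n=5: ⌈2748/711⌉−⌈2290/711⌉ = 4−4 = 0
n=6: ⌈3206/711⌉−⌈2748/711⌉ = 5−4 = 1  ← one
n=7: ⌈3664/711⌉−⌈3206/711⌉ = 6−5 = 1  ← one
n=8: ⌈4122/711⌉−⌈3664/711⌉ = 6−6 = 0
n=9: ⌈4580/711⌉−⌈4122/711⌉ = 7−6 = 1  ← one
n=10: ⌈5038/711⌉−⌈4580/711⌉ = 8−7 = 1  ← one
positions of the first 8 ones: 0 1 3 4 6 7 9 10


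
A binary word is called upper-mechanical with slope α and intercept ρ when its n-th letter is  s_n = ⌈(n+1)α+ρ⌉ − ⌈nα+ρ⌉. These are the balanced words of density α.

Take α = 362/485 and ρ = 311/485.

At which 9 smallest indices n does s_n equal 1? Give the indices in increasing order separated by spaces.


0 1 3 4 5 7 8 9 11

n=0: ⌈673/485⌉−⌈311/485⌉ = 2−1 = 1  ← one
n=1: ⌈1035/485⌉−⌈673/485⌉ = 3−2 = 1  ← one
n=2: ⌈1397/485⌉−⌈1035/485⌉ = 3−3 = 0
n=3: ⌈1759/485⌉−⌈1397/485⌉ = 4−3 = 1  ← one
n=4: ⌈2121/485⌉−⌈1759/485⌉ = 5−4 = 1  ← one
n=5: ⌈2483/485⌉−⌈2121/485⌉ = 6−5 = 1  ← one
n=6: ⌈2845/485⌉−⌈2483/485⌉ = 6−6 = 0
n=7: ⌈3207/485⌉−⌈2845/485⌉ = 7−6 = 1  ← one
n=8: ⌈3569/485⌉−⌈3207/485⌉ = 8−7 = 1  ← one
n=9: ⌈3931/485⌉−⌈3569/485⌉ = 9−8 = 1  ← one
n=10: ⌈4293/485⌉−⌈3931/485⌉ = 9−9 = 0
n=11: ⌈4655/485⌉−⌈4293/485⌉ = 10−9 = 1  ← one
positions of the first 9 ones: 0 1 3 4 5 7 8 9 11


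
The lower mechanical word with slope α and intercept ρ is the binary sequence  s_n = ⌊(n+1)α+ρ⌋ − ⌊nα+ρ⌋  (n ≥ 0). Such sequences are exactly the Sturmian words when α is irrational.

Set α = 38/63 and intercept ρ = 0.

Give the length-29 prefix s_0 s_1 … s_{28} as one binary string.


01011010110101101011010110101

n=0: ⌊(1·38)/63⌋ − ⌊(0·38)/63⌋ = ⌊38/63⌋ − ⌊0/63⌋ = 0 − 0 = 0
n=1: ⌊(2·38)/63⌋ − ⌊(1·38)/63⌋ = ⌊76/63⌋ − ⌊38/63⌋ = 1 − 0 = 1
n=2: ⌊(3·38)/63⌋ − ⌊(2·38)/63⌋ = ⌊114/63⌋ − ⌊76/63⌋ = 1 − 1 = 0
n=3: ⌊(4·38)/63⌋ − ⌊(3·38)/63⌋ = ⌊152/63⌋ − ⌊114/63⌋ = 2 − 1 = 1
n=4: ⌊(5·38)/63⌋ − ⌊(4·38)/63⌋ = ⌊190/63⌋ − ⌊152/63⌋ = 3 − 2 = 1
n=5: ⌊(6·38)/63⌋ − ⌊(5·38)/63⌋ = ⌊228/63⌋ − ⌊190/63⌋ = 3 − 3 = 0
n=6: ⌊(7·38)/63⌋ − ⌊(6·38)/63⌋ = ⌊266/63⌋ − ⌊228/63⌋ = 4 − 3 = 1
n=7: ⌊(8·38)/63⌋ − ⌊(7·38)/63⌋ = ⌊304/63⌋ − ⌊266/63⌋ = 4 − 4 = 0
n=8: ⌊(9·38)/63⌋ − ⌊(8·38)/63⌋ = ⌊342/63⌋ − ⌊304/63⌋ = 5 − 4 = 1
n=9: ⌊(10·38)/63⌋ − ⌊(9·38)/63⌋ = ⌊380/63⌋ − ⌊342/63⌋ = 6 − 5 = 1
n=10: ⌊(11·38)/63⌋ − ⌊(10·38)/63⌋ = ⌊418/63⌋ − ⌊380/63⌋ = 6 − 6 = 0
n=11: ⌊(12·38)/63⌋ − ⌊(11·38)/63⌋ = ⌊456/63⌋ − ⌊418/63⌋ = 7 − 6 = 1
n=12: ⌊(13·38)/63⌋ − ⌊(12·38)/63⌋ = ⌊494/63⌋ − ⌊456/63⌋ = 7 − 7 = 0
n=13: ⌊(14·38)/63⌋ − ⌊(13·38)/63⌋ = ⌊532/63⌋ − ⌊494/63⌋ = 8 − 7 = 1
n=14: ⌊(15·38)/63⌋ − ⌊(14·38)/63⌋ = ⌊570/63⌋ − ⌊532/63⌋ = 9 − 8 = 1
n=15: ⌊(16·38)/63⌋ − ⌊(15·38)/63⌋ = ⌊608/63⌋ − ⌊570/63⌋ = 9 − 9 = 0
n=16: ⌊(17·38)/63⌋ − ⌊(16·38)/63⌋ = ⌊646/63⌋ − ⌊608/63⌋ = 10 − 9 = 1
n=17: ⌊(18·38)/63⌋ − ⌊(17·38)/63⌋ = ⌊684/63⌋ − ⌊646/63⌋ = 10 − 10 = 0
n=18: ⌊(19·38)/63⌋ − ⌊(18·38)/63⌋ = ⌊722/63⌋ − ⌊684/63⌋ = 11 − 10 = 1
n=19: ⌊(20·38)/63⌋ − ⌊(19·38)/63⌋ = ⌊760/63⌋ − ⌊722/63⌋ = 12 − 11 = 1
n=20: ⌊(21·38)/63⌋ − ⌊(20·38)/63⌋ = ⌊798/63⌋ − ⌊760/63⌋ = 12 − 12 = 0
n=21: ⌊(22·38)/63⌋ − ⌊(21·38)/63⌋ = ⌊836/63⌋ − ⌊798/63⌋ = 13 − 12 = 1
n=22: ⌊(23·38)/63⌋ − ⌊(22·38)/63⌋ = ⌊874/63⌋ − ⌊836/63⌋ = 13 − 13 = 0
n=23: ⌊(24·38)/63⌋ − ⌊(23·38)/63⌋ = ⌊912/63⌋ − ⌊874/63⌋ = 14 − 13 = 1
n=24: ⌊(25·38)/63⌋ − ⌊(24·38)/63⌋ = ⌊950/63⌋ − ⌊912/63⌋ = 15 − 14 = 1
n=25: ⌊(26·38)/63⌋ − ⌊(25·38)/63⌋ = ⌊988/63⌋ − ⌊950/63⌋ = 15 − 15 = 0
n=26: ⌊(27·38)/63⌋ − ⌊(26·38)/63⌋ = ⌊1026/63⌋ − ⌊988/63⌋ = 16 − 15 = 1
n=27: ⌊(28·38)/63⌋ − ⌊(27·38)/63⌋ = ⌊1064/63⌋ − ⌊1026/63⌋ = 16 − 16 = 0
n=28: ⌊(29·38)/63⌋ − ⌊(28·38)/63⌋ = ⌊1102/63⌋ − ⌊1064/63⌋ = 17 − 16 = 1


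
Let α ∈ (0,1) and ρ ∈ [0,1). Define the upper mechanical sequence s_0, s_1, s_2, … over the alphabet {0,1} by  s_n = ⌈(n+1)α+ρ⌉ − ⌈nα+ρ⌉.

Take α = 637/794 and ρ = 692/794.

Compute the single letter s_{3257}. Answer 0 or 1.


(n+1)α + ρ = (3258·637 + 692) / 794 = 2076038/794
nα + ρ     = (3257·637 + 692) / 794 = 2075401/794
⌈2076038/794⌉ = 2615,  ⌈2075401/794⌉ = 2614
s_{3257} = 2615 − 2614 = 1

1


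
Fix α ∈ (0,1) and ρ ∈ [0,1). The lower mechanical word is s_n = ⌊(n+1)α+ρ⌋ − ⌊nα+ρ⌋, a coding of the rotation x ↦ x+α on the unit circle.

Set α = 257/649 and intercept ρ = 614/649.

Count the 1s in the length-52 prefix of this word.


#1s = Σ_{n=0}^{51} s_n = Σ_{n=0}^{51} (⌊(n+1)α+ρ⌋ − ⌊nα+ρ⌋)
the sum telescopes: every ⌊nα+ρ⌋ with 0 < n < 52 appears once with + and once with −, leaving ⌊52α+ρ⌋ − ⌊0·α+ρ⌋
52α + ρ = (52·257 + 614) / 649 = 13978/649
ρ = 614/649
⌊13978/649⌋ = 21,  ⌊614/649⌋ = 0
#1s = 21 − 0 = 21

21


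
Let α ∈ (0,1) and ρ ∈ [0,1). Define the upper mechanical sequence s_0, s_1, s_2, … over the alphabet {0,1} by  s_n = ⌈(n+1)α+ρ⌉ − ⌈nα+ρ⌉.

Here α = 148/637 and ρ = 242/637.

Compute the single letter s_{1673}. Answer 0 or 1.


0

(n+1)α + ρ = (1674·148 + 242) / 637 = 247994/637
nα + ρ     = (1673·148 + 242) / 637 = 247846/637
⌈247994/637⌉ = 390,  ⌈247846/637⌉ = 390
s_{1673} = 390 − 390 = 0


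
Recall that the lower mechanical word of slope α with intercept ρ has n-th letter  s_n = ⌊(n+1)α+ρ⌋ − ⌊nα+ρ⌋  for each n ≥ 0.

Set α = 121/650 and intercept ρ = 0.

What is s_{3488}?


(n+1)α + ρ = (3489·121) / 650 = 422169/650
nα + ρ     = (3488·121) / 650 = 422048/650
⌊422169/650⌋ = 649,  ⌊422048/650⌋ = 649
s_{3488} = 649 − 649 = 0

0


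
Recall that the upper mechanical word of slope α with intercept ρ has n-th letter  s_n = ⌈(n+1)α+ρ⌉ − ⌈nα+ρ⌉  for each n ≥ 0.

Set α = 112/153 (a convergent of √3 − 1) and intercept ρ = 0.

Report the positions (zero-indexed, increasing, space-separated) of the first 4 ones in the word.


0 1 2 4

n=0: ⌈112/153⌉−⌈0/153⌉ = 1−0 = 1  ← one
n=1: ⌈224/153⌉−⌈112/153⌉ = 2−1 = 1  ← one
n=2: ⌈336/153⌉−⌈224/153⌉ = 3−2 = 1  ← one
n=3: ⌈448/153⌉−⌈336/153⌉ = 3−3 = 0
n=4: ⌈560/153⌉−⌈448/153⌉ = 4−3 = 1  ← one
positions of the first 4 ones: 0 1 2 4


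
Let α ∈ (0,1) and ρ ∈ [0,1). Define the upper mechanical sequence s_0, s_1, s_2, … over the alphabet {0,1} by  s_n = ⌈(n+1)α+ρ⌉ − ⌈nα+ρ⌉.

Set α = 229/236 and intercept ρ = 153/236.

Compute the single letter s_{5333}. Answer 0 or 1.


(n+1)α + ρ = (5334·229 + 153) / 236 = 1221639/236
nα + ρ     = (5333·229 + 153) / 236 = 1221410/236
⌈1221639/236⌉ = 5177,  ⌈1221410/236⌉ = 5176
s_{5333} = 5177 − 5176 = 1

1


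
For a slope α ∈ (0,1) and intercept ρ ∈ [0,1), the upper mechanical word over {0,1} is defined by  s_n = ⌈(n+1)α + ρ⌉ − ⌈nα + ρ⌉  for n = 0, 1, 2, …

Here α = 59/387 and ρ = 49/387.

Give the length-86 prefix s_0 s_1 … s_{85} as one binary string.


n=0: ⌈(1·59+49)/387⌉ − ⌈(0·59+49)/387⌉ = ⌈108/387⌉ − ⌈49/387⌉ = 1 − 1 = 0
n=1: ⌈(2·59+49)/387⌉ − ⌈(1·59+49)/387⌉ = ⌈167/387⌉ − ⌈108/387⌉ = 1 − 1 = 0
n=2: ⌈(3·59+49)/387⌉ − ⌈(2·59+49)/387⌉ = ⌈226/387⌉ − ⌈167/387⌉ = 1 − 1 = 0
n=3: ⌈(4·59+49)/387⌉ − ⌈(3·59+49)/387⌉ = ⌈285/387⌉ − ⌈226/387⌉ = 1 − 1 = 0
n=4: ⌈(5·59+49)/387⌉ − ⌈(4·59+49)/387⌉ = ⌈344/387⌉ − ⌈285/387⌉ = 1 − 1 = 0
n=5: ⌈(6·59+49)/387⌉ − ⌈(5·59+49)/387⌉ = ⌈403/387⌉ − ⌈344/387⌉ = 2 − 1 = 1
n=6: ⌈(7·59+49)/387⌉ − ⌈(6·59+49)/387⌉ = ⌈462/387⌉ − ⌈403/387⌉ = 2 − 2 = 0
n=7: ⌈(8·59+49)/387⌉ − ⌈(7·59+49)/387⌉ = ⌈521/387⌉ − ⌈462/387⌉ = 2 − 2 = 0
n=8: ⌈(9·59+49)/387⌉ − ⌈(8·59+49)/387⌉ = ⌈580/387⌉ − ⌈521/387⌉ = 2 − 2 = 0
n=9: ⌈(10·59+49)/387⌉ − ⌈(9·59+49)/387⌉ = ⌈639/387⌉ − ⌈580/387⌉ = 2 − 2 = 0
n=10: ⌈(11·59+49)/387⌉ − ⌈(10·59+49)/387⌉ = ⌈698/387⌉ − ⌈639/387⌉ = 2 − 2 = 0
n=11: ⌈(12·59+49)/387⌉ − ⌈(11·59+49)/387⌉ = ⌈757/387⌉ − ⌈698/387⌉ = 2 − 2 = 0
n=12: ⌈(13·59+49)/387⌉ − ⌈(12·59+49)/387⌉ = ⌈816/387⌉ − ⌈757/387⌉ = 3 − 2 = 1
n=13: ⌈(14·59+49)/387⌉ − ⌈(13·59+49)/387⌉ = ⌈875/387⌉ − ⌈816/387⌉ = 3 − 3 = 0
n=14: ⌈(15·59+49)/387⌉ − ⌈(14·59+49)/387⌉ = ⌈934/387⌉ − ⌈875/387⌉ = 3 − 3 = 0
n=15: ⌈(16·59+49)/387⌉ − ⌈(15·59+49)/387⌉ = ⌈993/387⌉ − ⌈934/387⌉ = 3 − 3 = 0
n=16: ⌈(17·59+49)/387⌉ − ⌈(16·59+49)/387⌉ = ⌈1052/387⌉ − ⌈993/387⌉ = 3 − 3 = 0
n=17: ⌈(18·59+49)/387⌉ − ⌈(17·59+49)/387⌉ = ⌈1111/387⌉ − ⌈1052/387⌉ = 3 − 3 = 0
n=18: ⌈(19·59+49)/387⌉ − ⌈(18·59+49)/387⌉ = ⌈1170/387⌉ − ⌈1111/387⌉ = 4 − 3 = 1
n=19: ⌈(20·59+49)/387⌉ − ⌈(19·59+49)/387⌉ = ⌈1229/387⌉ − ⌈1170/387⌉ = 4 − 4 = 0
n=20: ⌈(21·59+49)/387⌉ − ⌈(20·59+49)/387⌉ = ⌈1288/387⌉ − ⌈1229/387⌉ = 4 − 4 = 0
n=21: ⌈(22·59+49)/387⌉ − ⌈(21·59+49)/387⌉ = ⌈1347/387⌉ − ⌈1288/387⌉ = 4 − 4 = 0
n=22: ⌈(23·59+49)/387⌉ − ⌈(22·59+49)/387⌉ = ⌈1406/387⌉ − ⌈1347/387⌉ = 4 − 4 = 0
n=23: ⌈(24·59+49)/387⌉ − ⌈(23·59+49)/387⌉ = ⌈1465/387⌉ − ⌈1406/387⌉ = 4 − 4 = 0
n=24: ⌈(25·59+49)/387⌉ − ⌈(24·59+49)/387⌉ = ⌈1524/387⌉ − ⌈1465/387⌉ = 4 − 4 = 0
n=25: ⌈(26·59+49)/387⌉ − ⌈(25·59+49)/387⌉ = ⌈1583/387⌉ − ⌈1524/387⌉ = 5 − 4 = 1
n=26: ⌈(27·59+49)/387⌉ − ⌈(26·59+49)/387⌉ = ⌈1642/387⌉ − ⌈1583/387⌉ = 5 − 5 = 0
n=27: ⌈(28·59+49)/387⌉ − ⌈(27·59+49)/387⌉ = ⌈1701/387⌉ − ⌈1642/387⌉ = 5 − 5 = 0
n=28: ⌈(29·59+49)/387⌉ − ⌈(28·59+49)/387⌉ = ⌈1760/387⌉ − ⌈1701/387⌉ = 5 − 5 = 0
n=29: ⌈(30·59+49)/387⌉ − ⌈(29·59+49)/387⌉ = ⌈1819/387⌉ − ⌈1760/387⌉ = 5 − 5 = 0
n=30: ⌈(31·59+49)/387⌉ − ⌈(30·59+49)/387⌉ = ⌈1878/387⌉ − ⌈1819/387⌉ = 5 − 5 = 0
n=31: ⌈(32·59+49)/387⌉ − ⌈(31·59+49)/387⌉ = ⌈1937/387⌉ − ⌈1878/387⌉ = 6 − 5 = 1
n=32: ⌈(33·59+49)/387⌉ − ⌈(32·59+49)/387⌉ = ⌈1996/387⌉ − ⌈1937/387⌉ = 6 − 6 = 0
n=33: ⌈(34·59+49)/387⌉ − ⌈(33·59+49)/387⌉ = ⌈2055/387⌉ − ⌈1996/387⌉ = 6 − 6 = 0
n=34: ⌈(35·59+49)/387⌉ − ⌈(34·59+49)/387⌉ = ⌈2114/387⌉ − ⌈2055/387⌉ = 6 − 6 = 0
n=35: ⌈(36·59+49)/387⌉ − ⌈(35·59+49)/387⌉ = ⌈2173/387⌉ − ⌈2114/387⌉ = 6 − 6 = 0
n=36: ⌈(37·59+49)/387⌉ − ⌈(36·59+49)/387⌉ = ⌈2232/387⌉ − ⌈2173/387⌉ = 6 − 6 = 0
n=37: ⌈(38·59+49)/387⌉ − ⌈(37·59+49)/387⌉ = ⌈2291/387⌉ − ⌈2232/387⌉ = 6 − 6 = 0
n=38: ⌈(39·59+49)/387⌉ − ⌈(38·59+49)/387⌉ = ⌈2350/387⌉ − ⌈2291/387⌉ = 7 − 6 = 1
n=39: ⌈(40·59+49)/387⌉ − ⌈(39·59+49)/387⌉ = ⌈2409/387⌉ − ⌈2350/387⌉ = 7 − 7 = 0
n=40: ⌈(41·59+49)/387⌉ − ⌈(40·59+49)/387⌉ = ⌈2468/387⌉ − ⌈2409/387⌉ = 7 − 7 = 0
n=41: ⌈(42·59+49)/387⌉ − ⌈(41·59+49)/387⌉ = ⌈2527/387⌉ − ⌈2468/387⌉ = 7 − 7 = 0
n=42: ⌈(43·59+49)/387⌉ − ⌈(42·59+49)/387⌉ = ⌈2586/387⌉ − ⌈2527/387⌉ = 7 − 7 = 0
n=43: ⌈(44·59+49)/387⌉ − ⌈(43·59+49)/387⌉ = ⌈2645/387⌉ − ⌈2586/387⌉ = 7 − 7 = 0
n=44: ⌈(45·59+49)/387⌉ − ⌈(44·59+49)/387⌉ = ⌈2704/387⌉ − ⌈2645/387⌉ = 7 − 7 = 0
n=45: ⌈(46·59+49)/387⌉ − ⌈(45·59+49)/387⌉ = ⌈2763/387⌉ − ⌈2704/387⌉ = 8 − 7 = 1
n=46: ⌈(47·59+49)/387⌉ − ⌈(46·59+49)/387⌉ = ⌈2822/387⌉ − ⌈2763/387⌉ = 8 − 8 = 0
n=47: ⌈(48·59+49)/387⌉ − ⌈(47·59+49)/387⌉ = ⌈2881/387⌉ − ⌈2822/387⌉ = 8 − 8 = 0
n=48: ⌈(49·59+49)/387⌉ − ⌈(48·59+49)/387⌉ = ⌈2940/387⌉ − ⌈2881/387⌉ = 8 − 8 = 0
n=49: ⌈(50·59+49)/387⌉ − ⌈(49·59+49)/387⌉ = ⌈2999/387⌉ − ⌈2940/387⌉ = 8 − 8 = 0
n=50: ⌈(51·59+49)/387⌉ − ⌈(50·59+49)/387⌉ = ⌈3058/387⌉ − ⌈2999/387⌉ = 8 − 8 = 0
n=51: ⌈(52·59+49)/387⌉ − ⌈(51·59+49)/387⌉ = ⌈3117/387⌉ − ⌈3058/387⌉ = 9 − 8 = 1
n=52: ⌈(53·59+49)/387⌉ − ⌈(52·59+49)/387⌉ = ⌈3176/387⌉ − ⌈3117/387⌉ = 9 − 9 = 0
n=53: ⌈(54·59+49)/387⌉ − ⌈(53·59+49)/387⌉ = ⌈3235/387⌉ − ⌈3176/387⌉ = 9 − 9 = 0
n=54: ⌈(55·59+49)/387⌉ − ⌈(54·59+49)/387⌉ = ⌈3294/387⌉ − ⌈3235/387⌉ = 9 − 9 = 0
n=55: ⌈(56·59+49)/387⌉ − ⌈(55·59+49)/387⌉ = ⌈3353/387⌉ − ⌈3294/387⌉ = 9 − 9 = 0
n=56: ⌈(57·59+49)/387⌉ − ⌈(56·59+49)/387⌉ = ⌈3412/387⌉ − ⌈3353/387⌉ = 9 − 9 = 0
n=57: ⌈(58·59+49)/387⌉ − ⌈(57·59+49)/387⌉ = ⌈3471/387⌉ − ⌈3412/387⌉ = 9 − 9 = 0
n=58: ⌈(59·59+49)/387⌉ − ⌈(58·59+49)/387⌉ = ⌈3530/387⌉ − ⌈3471/387⌉ = 10 − 9 = 1
n=59: ⌈(60·59+49)/387⌉ − ⌈(59·59+49)/387⌉ = ⌈3589/387⌉ − ⌈3530/387⌉ = 10 − 10 = 0
n=60: ⌈(61·59+49)/387⌉ − ⌈(60·59+49)/387⌉ = ⌈3648/387⌉ − ⌈3589/387⌉ = 10 − 10 = 0
n=61: ⌈(62·59+49)/387⌉ − ⌈(61·59+49)/387⌉ = ⌈3707/387⌉ − ⌈3648/387⌉ = 10 − 10 = 0
n=62: ⌈(63·59+49)/387⌉ − ⌈(62·59+49)/387⌉ = ⌈3766/387⌉ − ⌈3707/387⌉ = 10 − 10 = 0
n=63: ⌈(64·59+49)/387⌉ − ⌈(63·59+49)/387⌉ = ⌈3825/387⌉ − ⌈3766/387⌉ = 10 − 10 = 0
n=64: ⌈(65·59+49)/387⌉ − ⌈(64·59+49)/387⌉ = ⌈3884/387⌉ − ⌈3825/387⌉ = 11 − 10 = 1
n=65: ⌈(66·59+49)/387⌉ − ⌈(65·59+49)/387⌉ = ⌈3943/387⌉ − ⌈3884/387⌉ = 11 − 11 = 0
n=66: ⌈(67·59+49)/387⌉ − ⌈(66·59+49)/387⌉ = ⌈4002/387⌉ − ⌈3943/387⌉ = 11 − 11 = 0
n=67: ⌈(68·59+49)/387⌉ − ⌈(67·59+49)/387⌉ = ⌈4061/387⌉ − ⌈4002/387⌉ = 11 − 11 = 0
n=68: ⌈(69·59+49)/387⌉ − ⌈(68·59+49)/387⌉ = ⌈4120/387⌉ − ⌈4061/387⌉ = 11 − 11 = 0
n=69: ⌈(70·59+49)/387⌉ − ⌈(69·59+49)/387⌉ = ⌈4179/387⌉ − ⌈4120/387⌉ = 11 − 11 = 0
n=70: ⌈(71·59+49)/387⌉ − ⌈(70·59+49)/387⌉ = ⌈4238/387⌉ − ⌈4179/387⌉ = 11 − 11 = 0
n=71: ⌈(72·59+49)/387⌉ − ⌈(71·59+49)/387⌉ = ⌈4297/387⌉ − ⌈4238/387⌉ = 12 − 11 = 1
n=72: ⌈(73·59+49)/387⌉ − ⌈(72·59+49)/387⌉ = ⌈4356/387⌉ − ⌈4297/387⌉ = 12 − 12 = 0
n=73: ⌈(74·59+49)/387⌉ − ⌈(73·59+49)/387⌉ = ⌈4415/387⌉ − ⌈4356/387⌉ = 12 − 12 = 0
n=74: ⌈(75·59+49)/387⌉ − ⌈(74·59+49)/387⌉ = ⌈4474/387⌉ − ⌈4415/387⌉ = 12 − 12 = 0
n=75: ⌈(76·59+49)/387⌉ − ⌈(75·59+49)/387⌉ = ⌈4533/387⌉ − ⌈4474/387⌉ = 12 − 12 = 0
n=76: ⌈(77·59+49)/387⌉ − ⌈(76·59+49)/387⌉ = ⌈4592/387⌉ − ⌈4533/387⌉ = 12 − 12 = 0
n=77: ⌈(78·59+49)/387⌉ − ⌈(77·59+49)/387⌉ = ⌈4651/387⌉ − ⌈4592/387⌉ = 13 − 12 = 1
n=78: ⌈(79·59+49)/387⌉ − ⌈(78·59+49)/387⌉ = ⌈4710/387⌉ − ⌈4651/387⌉ = 13 − 13 = 0
n=79: ⌈(80·59+49)/387⌉ − ⌈(79·59+49)/387⌉ = ⌈4769/387⌉ − ⌈4710/387⌉ = 13 − 13 = 0
n=80: ⌈(81·59+49)/387⌉ − ⌈(80·59+49)/387⌉ = ⌈4828/387⌉ − ⌈4769/387⌉ = 13 − 13 = 0
n=81: ⌈(82·59+49)/387⌉ − ⌈(81·59+49)/387⌉ = ⌈4887/387⌉ − ⌈4828/387⌉ = 13 − 13 = 0
n=82: ⌈(83·59+49)/387⌉ − ⌈(82·59+49)/387⌉ = ⌈4946/387⌉ − ⌈4887/387⌉ = 13 − 13 = 0
n=83: ⌈(84·59+49)/387⌉ − ⌈(83·59+49)/387⌉ = ⌈5005/387⌉ − ⌈4946/387⌉ = 13 − 13 = 0
n=84: ⌈(85·59+49)/387⌉ − ⌈(84·59+49)/387⌉ = ⌈5064/387⌉ − ⌈5005/387⌉ = 14 − 13 = 1
n=85: ⌈(86·59+49)/387⌉ − ⌈(85·59+49)/387⌉ = ⌈5123/387⌉ − ⌈5064/387⌉ = 14 − 14 = 0

00000100000010000010000001000001000000100000010000010000001000001000000100000100000010


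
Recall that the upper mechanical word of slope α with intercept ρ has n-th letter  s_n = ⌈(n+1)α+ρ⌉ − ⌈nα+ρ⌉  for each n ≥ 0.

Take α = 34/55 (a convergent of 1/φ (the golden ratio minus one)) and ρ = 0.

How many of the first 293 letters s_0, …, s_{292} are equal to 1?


182

#1s = Σ_{n=0}^{292} s_n = Σ_{n=0}^{292} (⌈(n+1)α+ρ⌉ − ⌈nα+ρ⌉)
the sum telescopes: every ⌈nα+ρ⌉ with 0 < n < 293 appears once with + and once with −, leaving ⌈293α+ρ⌉ − ⌈0·α+ρ⌉
293α + ρ = (293·34) / 55 = 9962/55
ρ = 0/55
⌈9962/55⌉ = 182,  ⌈0/55⌉ = 0
#1s = 182 − 0 = 182


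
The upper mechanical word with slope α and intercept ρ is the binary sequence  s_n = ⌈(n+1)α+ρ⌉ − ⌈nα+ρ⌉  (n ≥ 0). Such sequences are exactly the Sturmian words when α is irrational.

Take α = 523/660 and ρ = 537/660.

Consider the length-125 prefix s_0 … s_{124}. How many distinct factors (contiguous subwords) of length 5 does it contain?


t_n = ⌈(n·523+537)/660⌉ for n = 0 … 125:
  n=0…9: ⌈537/660⌉=1 ⌈1060/660⌉=2 ⌈1583/660⌉=3 ⌈2106/660⌉=4 ⌈2629/660⌉=4 ⌈3152/660⌉=5 ⌈3675/660⌉=6 ⌈4198/660⌉=7 ⌈4721/660⌉=8 ⌈5244/660⌉=8
  n=10…19: ⌈5767/660⌉=9 ⌈6290/660⌉=10 ⌈6813/660⌉=11 ⌈7336/660⌉=12 ⌈7859/660⌉=12 ⌈8382/660⌉=13 ⌈8905/660⌉=14 ⌈9428/660⌉=15 ⌈9951/660⌉=16 ⌈10474/660⌉=16
  n=20…29: ⌈10997/660⌉=17 ⌈11520/660⌉=18 ⌈12043/660⌉=19 ⌈12566/660⌉=20 ⌈13089/660⌉=20 ⌈13612/660⌉=21 ⌈14135/660⌉=22 ⌈14658/660⌉=23 ⌈15181/660⌉=24 ⌈15704/660⌉=24
  n=30…39: ⌈16227/660⌉=25 ⌈16750/660⌉=26 ⌈17273/660⌉=27 ⌈17796/660⌉=27 ⌈18319/660⌉=28 ⌈18842/660⌉=29 ⌈19365/660⌉=30 ⌈19888/660⌉=31 ⌈20411/660⌉=31 ⌈20934/660⌉=32
  n=40…49: ⌈21457/660⌉=33 ⌈21980/660⌉=34 ⌈22503/660⌉=35 ⌈23026/660⌉=35 ⌈23549/660⌉=36 ⌈24072/660⌉=37 ⌈24595/660⌉=38 ⌈25118/660⌉=39 ⌈25641/660⌉=39 ⌈26164/660⌉=40
  n=50…59: ⌈26687/660⌉=41 ⌈27210/660⌉=42 ⌈27733/660⌉=43 ⌈28256/660⌉=43 ⌈28779/660⌉=44 ⌈29302/660⌉=45 ⌈29825/660⌉=46 ⌈30348/660⌉=46 ⌈30871/660⌉=47 ⌈31394/660⌉=48
  n=60…69: ⌈31917/660⌉=49 ⌈32440/660⌉=50 ⌈32963/660⌉=50 ⌈33486/660⌉=51 ⌈34009/660⌉=52 ⌈34532/660⌉=53 ⌈35055/660⌉=54 ⌈35578/660⌉=54 ⌈36101/660⌉=55 ⌈36624/660⌉=56
  n=70…79: ⌈37147/660⌉=57 ⌈37670/660⌉=58 ⌈38193/660⌉=58 ⌈38716/660⌉=59 ⌈39239/660⌉=60 ⌈39762/660⌉=61 ⌈40285/660⌉=62 ⌈40808/660⌉=62 ⌈41331/660⌉=63 ⌈41854/660⌉=64
  n=80…89: ⌈42377/660⌉=65 ⌈42900/660⌉=65 ⌈43423/660⌉=66 ⌈43946/660⌉=67 ⌈44469/660⌉=68 ⌈44992/660⌉=69 ⌈45515/660⌉=69 ⌈46038/660⌉=70 ⌈46561/660⌉=71 ⌈47084/660⌉=72
  n=90…99: ⌈47607/660⌉=73 ⌈48130/660⌉=73 ⌈48653/660⌉=74 ⌈49176/660⌉=75 ⌈49699/660⌉=76 ⌈50222/660⌉=77 ⌈50745/660⌉=77 ⌈51268/660⌉=78 ⌈51791/660⌉=79 ⌈52314/660⌉=80
  n=100…109: ⌈52837/660⌉=81 ⌈53360/660⌉=81 ⌈53883/660⌉=82 ⌈54406/660⌉=83 ⌈54929/660⌉=84 ⌈55452/660⌉=85 ⌈55975/660⌉=85 ⌈56498/660⌉=86 ⌈57021/660⌉=87 ⌈57544/660⌉=88
  n=110…119: ⌈58067/660⌉=88 ⌈58590/660⌉=89 ⌈59113/660⌉=90 ⌈59636/660⌉=91 ⌈60159/660⌉=92 ⌈60682/660⌉=92 ⌈61205/660⌉=93 ⌈61728/660⌉=94 ⌈62251/660⌉=95 ⌈62774/660⌉=96
  n=120…125: ⌈63297/660⌉=96 ⌈63820/660⌉=97 ⌈64343/660⌉=98 ⌈64866/660⌉=99 ⌈65389/660⌉=100 ⌈65912/660⌉=100
s_n = t_(n+1) − t_n for n = 0 … 124 gives
prefix = 11101111011110111101111011110111011110111101111011110111011110111101111011110111011110111101111011110111101110111101111011110
slide a length-5 window over [0..4] … [120..124] (121 windows); first occurrence of each distinct factor:
  [  0..  4] 11101
  [  1..  5] 11011
  [  2..  6] 10111
  [  3..  7] 01111
  [  4..  8] 11110
  [ 28.. 32] 01110
  (the other 115 windows repeat one of these)
distinct factors: {01110, 01111, 10111, 11011, 11101, 11110}
count = 6  (Sturmian bound for length 5 is 6)

6


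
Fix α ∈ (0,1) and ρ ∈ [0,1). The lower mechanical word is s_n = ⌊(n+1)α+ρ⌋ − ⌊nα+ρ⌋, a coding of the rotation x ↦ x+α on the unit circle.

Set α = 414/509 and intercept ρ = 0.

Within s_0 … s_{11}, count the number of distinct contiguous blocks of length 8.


t_n = ⌊(n·414)/509⌋ for n = 0 … 12:
  n=0…9: ⌊0/509⌋=0 ⌊414/509⌋=0 ⌊828/509⌋=1 ⌊1242/509⌋=2 ⌊1656/509⌋=3 ⌊2070/509⌋=4 ⌊2484/509⌋=4 ⌊2898/509⌋=5 ⌊3312/509⌋=6 ⌊3726/509⌋=7
  n=10…12: ⌊4140/509⌋=8 ⌊4554/509⌋=8 ⌊4968/509⌋=9
s_n = t_(n+1) − t_n for n = 0 … 11 gives
prefix = 011110111101
slide a length-8 window over [0..7] … [4..11] (5 windows); first occurrence of each distinct factor:
  [  0..  7] 01111011
  [  1..  8] 11110111
  [  2..  9] 11101111
  [  3.. 10] 11011110
  [  4.. 11] 10111101
distinct factors: {01111011, 10111101, 11011110, 11101111, 11110111}
count = 5  (Sturmian bound for length 8 is 9)

5


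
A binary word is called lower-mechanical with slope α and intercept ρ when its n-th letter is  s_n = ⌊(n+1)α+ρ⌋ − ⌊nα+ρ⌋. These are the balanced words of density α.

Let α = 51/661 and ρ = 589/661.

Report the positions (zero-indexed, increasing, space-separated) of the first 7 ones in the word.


1 14 27 40 53 66 79

n=0: ⌊640/661⌋−⌊589/661⌋ = 0−0 = 0
n=1: ⌊691/661⌋−⌊640/661⌋ = 1−0 = 1  ← one
n=2: ⌊742/661⌋−⌊691/661⌋ = 1−1 = 0
n=3: ⌊793/661⌋−⌊742/661⌋ = 1−1 = 0
  …
n=14: ⌊1354/661⌋−⌊1303/661⌋ = 2−1 = 1  ← one
n=15: ⌊1405/661⌋−⌊1354/661⌋ = 2−2 = 0
n=16: ⌊1456/661⌋−⌊1405/661⌋ = 2−2 = 0
  …
n=27: ⌊2017/661⌋−⌊1966/661⌋ = 3−2 = 1  ← one
n=28: ⌊2068/661⌋−⌊2017/661⌋ = 3−3 = 0
n=29: ⌊2119/661⌋−⌊2068/661⌋ = 3−3 = 0
  …
n=40: ⌊2680/661⌋−⌊2629/661⌋ = 4−3 = 1  ← one
n=41: ⌊2731/661⌋−⌊2680/661⌋ = 4−4 = 0
n=42: ⌊2782/661⌋−⌊2731/661⌋ = 4−4 = 0
  …
n=53: ⌊3343/661⌋−⌊3292/661⌋ = 5−4 = 1  ← one
n=54: ⌊3394/661⌋−⌊3343/661⌋ = 5−5 = 0
n=55: ⌊3445/661⌋−⌊3394/661⌋ = 5−5 = 0
  …
n=66: ⌊4006/661⌋−⌊3955/661⌋ = 6−5 = 1  ← one
n=67: ⌊4057/661⌋−⌊4006/661⌋ = 6−6 = 0
n=68: ⌊4108/661⌋−⌊4057/661⌋ = 6−6 = 0
  …
n=79: ⌊4669/661⌋−⌊4618/661⌋ = 7−6 = 1  ← one
positions of the first 7 ones: 1 14 27 40 53 66 79


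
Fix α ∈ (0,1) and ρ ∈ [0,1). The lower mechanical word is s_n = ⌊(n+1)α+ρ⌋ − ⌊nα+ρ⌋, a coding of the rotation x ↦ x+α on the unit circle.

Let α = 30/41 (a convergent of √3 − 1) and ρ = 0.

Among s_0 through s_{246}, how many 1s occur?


#1s = Σ_{n=0}^{246} s_n = Σ_{n=0}^{246} (⌊(n+1)α+ρ⌋ − ⌊nα+ρ⌋)
the sum telescopes: every ⌊nα+ρ⌋ with 0 < n < 247 appears once with + and once with −, leaving ⌊247α+ρ⌋ − ⌊0·α+ρ⌋
247α + ρ = (247·30) / 41 = 7410/41
ρ = 0/41
⌊7410/41⌋ = 180,  ⌊0/41⌋ = 0
#1s = 180 − 0 = 180

180
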